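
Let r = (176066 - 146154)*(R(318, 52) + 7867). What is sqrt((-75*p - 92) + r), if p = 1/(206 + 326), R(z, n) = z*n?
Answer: sqrt(51647807557689)/266 ≈ 27017.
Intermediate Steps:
R(z, n) = n*z
p = 1/532 ≈ 0.0018797
r = 729942536 (r = (176066 - 146154)*(52*318 + 7867) = 29912*(16536 + 7867) = 29912*24403 = 729942536)
sqrt((-75*p - 92) + r) = sqrt((-75*1/532 - 92) + 729942536) = sqrt((-75/532 - 92) + 729942536) = sqrt(-49019/532 + 729942536) = sqrt(388329380133/532) = sqrt(51647807557689)/266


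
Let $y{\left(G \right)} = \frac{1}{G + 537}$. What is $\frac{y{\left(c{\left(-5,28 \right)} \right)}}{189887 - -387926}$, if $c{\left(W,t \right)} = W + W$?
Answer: $\frac{1}{304507451} \approx 3.284 \cdot 10^{-9}$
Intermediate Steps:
$c{\left(W,t \right)} = 2 W$
$y{\left(G \right)} = \frac{1}{537 + G}$
$\frac{y{\left(c{\left(-5,28 \right)} \right)}}{189887 - -387926} = \frac{1}{\left(537 + 2 \left(-5\right)\right) \left(189887 - -387926\right)} = \frac{1}{\left(537 - 10\right) \left(189887 + 387926\right)} = \frac{1}{527 \cdot 577813} = \frac{1}{527} \cdot \frac{1}{577813} = \frac{1}{304507451}$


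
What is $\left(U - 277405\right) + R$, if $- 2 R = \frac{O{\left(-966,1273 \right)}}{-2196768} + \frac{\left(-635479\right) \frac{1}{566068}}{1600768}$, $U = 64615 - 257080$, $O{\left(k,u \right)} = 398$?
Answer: $- \frac{4496717191346246957141}{9570130445051904} \approx -4.6987 \cdot 10^{5}$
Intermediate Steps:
$U = -192465$ ($U = 64615 - 257080 = -192465$)
$R = \frac{870291175339}{9570130445051904}$ ($R = - \frac{\frac{398}{-2196768} + \frac{\left(-635479\right) \frac{1}{566068}}{1600768}}{2} = - \frac{398 \left(- \frac{1}{2196768}\right) + \left(-635479\right) \frac{1}{566068} \cdot \frac{1}{1600768}}{2} = - \frac{- \frac{199}{1098384} - \frac{48883}{69703349248}}{2} = \left(- \frac{1}{2}\right) \left(- \frac{870291175339}{4785065222525952}\right) = \frac{870291175339}{9570130445051904} \approx 9.0938 \cdot 10^{-5}$)
$\left(U - 277405\right) + R = \left(-192465 - 277405\right) + \frac{870291175339}{9570130445051904} = -469870 + \frac{870291175339}{9570130445051904} = - \frac{4496717191346246957141}{9570130445051904}$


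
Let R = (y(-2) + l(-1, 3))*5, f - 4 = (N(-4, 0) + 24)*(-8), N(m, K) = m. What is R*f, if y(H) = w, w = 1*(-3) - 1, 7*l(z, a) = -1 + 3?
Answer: 20280/7 ≈ 2897.1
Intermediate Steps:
f = -156 (f = 4 + (-4 + 24)*(-8) = 4 + 20*(-8) = 4 - 160 = -156)
l(z, a) = 2/7 (l(z, a) = (-1 + 3)/7 = (1/7)*2 = 2/7)
w = -4 (w = -3 - 1 = -4)
y(H) = -4
R = -130/7 (R = (-4 + 2/7)*5 = -26/7*5 = -130/7 ≈ -18.571)
R*f = -130/7*(-156) = 20280/7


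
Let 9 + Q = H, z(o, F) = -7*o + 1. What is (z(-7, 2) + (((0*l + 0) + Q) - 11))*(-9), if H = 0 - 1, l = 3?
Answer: -261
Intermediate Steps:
z(o, F) = 1 - 7*o
H = -1
Q = -10 (Q = -9 - 1 = -10)
(z(-7, 2) + (((0*l + 0) + Q) - 11))*(-9) = ((1 - 7*(-7)) + (((0*3 + 0) - 10) - 11))*(-9) = ((1 + 49) + (((0 + 0) - 10) - 11))*(-9) = (50 + ((0 - 10) - 11))*(-9) = (50 + (-10 - 11))*(-9) = (50 - 21)*(-9) = 29*(-9) = -261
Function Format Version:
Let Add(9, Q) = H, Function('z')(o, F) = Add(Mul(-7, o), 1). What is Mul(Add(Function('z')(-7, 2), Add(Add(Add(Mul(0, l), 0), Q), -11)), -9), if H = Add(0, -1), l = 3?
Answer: -261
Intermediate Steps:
Function('z')(o, F) = Add(1, Mul(-7, o))
H = -1
Q = -10 (Q = Add(-9, -1) = -10)
Mul(Add(Function('z')(-7, 2), Add(Add(Add(Mul(0, l), 0), Q), -11)), -9) = Mul(Add(Add(1, Mul(-7, -7)), Add(Add(Add(Mul(0, 3), 0), -10), -11)), -9) = Mul(Add(Add(1, 49), Add(Add(Add(0, 0), -10), -11)), -9) = Mul(Add(50, Add(Add(0, -10), -11)), -9) = Mul(Add(50, Add(-10, -11)), -9) = Mul(Add(50, -21), -9) = Mul(29, -9) = -261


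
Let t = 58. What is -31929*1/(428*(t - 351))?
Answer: 31929/125404 ≈ 0.25461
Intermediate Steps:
-31929*1/(428*(t - 351)) = -31929*1/(428*(58 - 351)) = -31929/((-293*428)) = -31929/(-125404) = -31929*(-1/125404) = 31929/125404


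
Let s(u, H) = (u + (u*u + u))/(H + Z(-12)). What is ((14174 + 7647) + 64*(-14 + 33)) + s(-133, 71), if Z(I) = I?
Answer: 1376606/59 ≈ 23332.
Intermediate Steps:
s(u, H) = (u² + 2*u)/(-12 + H) (s(u, H) = (u + (u*u + u))/(H - 12) = (u + (u² + u))/(-12 + H) = (u + (u + u²))/(-12 + H) = (u² + 2*u)/(-12 + H))
((14174 + 7647) + 64*(-14 + 33)) + s(-133, 71) = ((14174 + 7647) + 64*(-14 + 33)) - 133*(2 - 133)/(-12 + 71) = (21821 + 64*19) - 133*(-131)/59 = (21821 + 1216) - 133*1/59*(-131) = 23037 + 17423/59 = 1376606/59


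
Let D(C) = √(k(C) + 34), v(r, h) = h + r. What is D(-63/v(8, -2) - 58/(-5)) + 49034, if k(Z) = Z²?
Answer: 49034 + √3521/10 ≈ 49040.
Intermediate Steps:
D(C) = √(34 + C²) (D(C) = √(C² + 34) = √(34 + C²))
D(-63/v(8, -2) - 58/(-5)) + 49034 = √(34 + (-63/(-2 + 8) - 58/(-5))²) + 49034 = √(34 + (-63/6 - 58*(-⅕))²) + 49034 = √(34 + (-63*⅙ + 58/5)²) + 49034 = √(34 + (-21/2 + 58/5)²) + 49034 = √(34 + (11/10)²) + 49034 = √(34 + 121/100) + 49034 = √(3521/100) + 49034 = √3521/10 + 49034 = 49034 + √3521/10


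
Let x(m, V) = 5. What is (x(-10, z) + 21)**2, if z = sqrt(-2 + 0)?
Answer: 676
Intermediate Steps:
z = I*sqrt(2) (z = sqrt(-2) = I*sqrt(2) ≈ 1.4142*I)
(x(-10, z) + 21)**2 = (5 + 21)**2 = 26**2 = 676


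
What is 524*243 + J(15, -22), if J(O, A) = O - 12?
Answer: 127335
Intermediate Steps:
J(O, A) = -12 + O
524*243 + J(15, -22) = 524*243 + (-12 + 15) = 127332 + 3 = 127335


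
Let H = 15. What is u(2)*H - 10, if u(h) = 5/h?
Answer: 55/2 ≈ 27.500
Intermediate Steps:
u(2)*H - 10 = (5/2)*15 - 10 = 75/2 - 10 = 55/2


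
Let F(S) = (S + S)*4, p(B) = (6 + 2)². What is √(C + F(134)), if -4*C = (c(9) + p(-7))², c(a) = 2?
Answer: I*√17 ≈ 4.1231*I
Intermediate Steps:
p(B) = 64 (p(B) = 8² = 64)
F(S) = 8*S (F(S) = (2*S)*4 = 8*S)
C = -1089 (C = -(2 + 64)²/4 = -¼*66² = -¼*4356 = -1089)
√(C + F(134)) = √(-1089 + 8*134) = √(-1089 + 1072) = √(-17) = I*√17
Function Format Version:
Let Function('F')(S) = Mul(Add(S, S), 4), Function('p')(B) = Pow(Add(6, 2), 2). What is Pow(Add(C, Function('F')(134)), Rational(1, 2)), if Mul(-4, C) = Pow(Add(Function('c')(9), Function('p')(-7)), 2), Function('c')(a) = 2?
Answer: Mul(I, Pow(17, Rational(1, 2))) ≈ Mul(4.1231, I)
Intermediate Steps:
Function('p')(B) = 64 (Function('p')(B) = Pow(8, 2) = 64)
Function('F')(S) = Mul(8, S) (Function('F')(S) = Mul(Mul(2, S), 4) = Mul(8, S))
C = -1089 (C = Mul(Rational(-1, 4), Pow(Add(2, 64), 2)) = Mul(Rational(-1, 4), Pow(66, 2)) = Mul(Rational(-1, 4), 4356) = -1089)
Pow(Add(C, Function('F')(134)), Rational(1, 2)) = Pow(Add(-1089, Mul(8, 134)), Rational(1, 2)) = Pow(Add(-1089, 1072), Rational(1, 2)) = Pow(-17, Rational(1, 2)) = Mul(I, Pow(17, Rational(1, 2)))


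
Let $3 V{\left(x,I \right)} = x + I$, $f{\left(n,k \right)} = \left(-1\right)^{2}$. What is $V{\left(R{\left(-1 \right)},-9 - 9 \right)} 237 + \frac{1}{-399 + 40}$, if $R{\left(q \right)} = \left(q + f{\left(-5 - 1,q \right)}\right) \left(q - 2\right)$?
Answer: $- \frac{510499}{359} \approx -1422.0$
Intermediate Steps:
$f{\left(n,k \right)} = 1$
$R{\left(q \right)} = \left(1 + q\right) \left(-2 + q\right)$ ($R{\left(q \right)} = \left(q + 1\right) \left(q - 2\right) = \left(1 + q\right) \left(-2 + q\right)$)
$V{\left(x,I \right)} = \frac{I}{3} + \frac{x}{3}$ ($V{\left(x,I \right)} = \frac{x + I}{3} = \frac{I + x}{3} = \frac{I}{3} + \frac{x}{3}$)
$V{\left(R{\left(-1 \right)},-9 - 9 \right)} 237 + \frac{1}{-399 + 40} = \left(\frac{-9 - 9}{3} + \frac{-2 + \left(-1\right)^{2} - -1}{3}\right) 237 + \frac{1}{-399 + 40} = \left(\frac{1}{3} \left(-18\right) + \frac{-2 + 1 + 1}{3}\right) 237 + \frac{1}{-359} = \left(-6 + \frac{1}{3} \cdot 0\right) 237 - \frac{1}{359} = \left(-6 + 0\right) 237 - \frac{1}{359} = \left(-6\right) 237 - \frac{1}{359} = -1422 - \frac{1}{359} = - \frac{510499}{359}$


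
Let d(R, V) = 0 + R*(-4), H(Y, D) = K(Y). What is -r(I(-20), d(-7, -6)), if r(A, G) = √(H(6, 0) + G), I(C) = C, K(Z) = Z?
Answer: -√34 ≈ -5.8309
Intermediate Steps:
H(Y, D) = Y
d(R, V) = -4*R (d(R, V) = 0 - 4*R = -4*R)
r(A, G) = √(6 + G)
-r(I(-20), d(-7, -6)) = -√(6 - 4*(-7)) = -√(6 + 28) = -√34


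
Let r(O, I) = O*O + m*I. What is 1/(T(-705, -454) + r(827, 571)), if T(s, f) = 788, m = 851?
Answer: 1/1170638 ≈ 8.5423e-7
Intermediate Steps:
r(O, I) = O² + 851*I (r(O, I) = O*O + 851*I = O² + 851*I)
1/(T(-705, -454) + r(827, 571)) = 1/(788 + (827² + 851*571)) = 1/(788 + (683929 + 485921)) = 1/(788 + 1169850) = 1/1170638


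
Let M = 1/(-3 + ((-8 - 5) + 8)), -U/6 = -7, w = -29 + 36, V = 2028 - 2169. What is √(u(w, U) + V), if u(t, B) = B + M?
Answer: I*√1586/4 ≈ 9.9561*I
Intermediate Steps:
V = -141
w = 7
U = 42 (U = -6*(-7) = 42)
M = -⅛ (M = 1/(-3 + (-13 + 8)) = 1/(-3 - 5) = 1/(-8) = -⅛ ≈ -0.12500)
u(t, B) = -⅛ + B (u(t, B) = B - ⅛ = -⅛ + B)
√(u(w, U) + V) = √((-⅛ + 42) - 141) = √(335/8 - 141) = √(-793/8) = I*√1586/4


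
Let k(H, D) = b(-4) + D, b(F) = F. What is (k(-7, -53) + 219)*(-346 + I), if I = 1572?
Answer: 198612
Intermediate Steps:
k(H, D) = -4 + D
(k(-7, -53) + 219)*(-346 + I) = ((-4 - 53) + 219)*(-346 + 1572) = (-57 + 219)*1226 = 162*1226 = 198612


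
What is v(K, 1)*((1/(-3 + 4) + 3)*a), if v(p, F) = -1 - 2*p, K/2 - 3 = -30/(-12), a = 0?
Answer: 0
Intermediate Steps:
K = 11 (K = 6 + 2*(-30/(-12)) = 6 + 2*(-30*(-1/12)) = 6 + 2*(5/2) = 6 + 5 = 11)
v(K, 1)*((1/(-3 + 4) + 3)*a) = (-1 - 2*11)*((1/(-3 + 4) + 3)*0) = (-1 - 22)*((1/1 + 3)*0) = -23*(1 + 3)*0 = -92*0 = -23*0 = 0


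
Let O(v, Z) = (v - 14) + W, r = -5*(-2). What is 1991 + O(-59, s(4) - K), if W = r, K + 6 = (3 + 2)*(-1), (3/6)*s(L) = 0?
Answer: 1928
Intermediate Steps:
s(L) = 0 (s(L) = 2*0 = 0)
r = 10
K = -11 (K = -6 + (3 + 2)*(-1) = -6 + 5*(-1) = -6 - 5 = -11)
W = 10
O(v, Z) = -4 + v (O(v, Z) = (v - 14) + 10 = (-14 + v) + 10 = -4 + v)
1991 + O(-59, s(4) - K) = 1991 + (-4 - 59) = 1991 - 63 = 1928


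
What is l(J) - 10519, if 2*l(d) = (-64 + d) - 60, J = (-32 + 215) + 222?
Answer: -20757/2 ≈ -10379.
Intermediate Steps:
J = 405 (J = 183 + 222 = 405)
l(d) = -62 + d/2 (l(d) = ((-64 + d) - 60)/2 = (-124 + d)/2 = -62 + d/2)
l(J) - 10519 = (-62 + (1/2)*405) - 10519 = (-62 + 405/2) - 10519 = 281/2 - 10519 = -20757/2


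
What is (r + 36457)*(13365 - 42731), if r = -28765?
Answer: -225883272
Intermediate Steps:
(r + 36457)*(13365 - 42731) = (-28765 + 36457)*(13365 - 42731) = 7692*(-29366) = -225883272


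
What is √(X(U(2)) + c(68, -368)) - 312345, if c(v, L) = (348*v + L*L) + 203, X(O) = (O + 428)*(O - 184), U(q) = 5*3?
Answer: -312345 + 2*√21106 ≈ -3.1205e+5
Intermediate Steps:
U(q) = 15
X(O) = (-184 + O)*(428 + O) (X(O) = (428 + O)*(-184 + O) = (-184 + O)*(428 + O))
c(v, L) = 203 + L² + 348*v (c(v, L) = (348*v + L²) + 203 = (L² + 348*v) + 203 = 203 + L² + 348*v)
√(X(U(2)) + c(68, -368)) - 312345 = √((-78752 + 15² + 244*15) + (203 + (-368)² + 348*68)) - 312345 = √((-78752 + 225 + 3660) + (203 + 135424 + 23664)) - 312345 = √(-74867 + 159291) - 312345 = √84424 - 312345 = 2*√21106 - 312345 = -312345 + 2*√21106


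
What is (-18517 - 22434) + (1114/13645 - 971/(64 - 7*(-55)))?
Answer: -250903350464/6126605 ≈ -40953.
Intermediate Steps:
(-18517 - 22434) + (1114/13645 - 971/(64 - 7*(-55))) = -40951 + (1114*(1/13645) - 971/(64 + 385)) = -40951 + (1114/13645 - 971/449) = -40951 - 12749109/6126605 = -250903350464/6126605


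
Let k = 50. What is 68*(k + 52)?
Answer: 6936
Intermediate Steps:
68*(k + 52) = 68*(50 + 52) = 68*102 = 6936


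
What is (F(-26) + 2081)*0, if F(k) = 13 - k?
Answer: 0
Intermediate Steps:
(F(-26) + 2081)*0 = ((13 - 1*(-26)) + 2081)*0 = ((13 + 26) + 2081)*0 = (39 + 2081)*0 = 2120*0 = 0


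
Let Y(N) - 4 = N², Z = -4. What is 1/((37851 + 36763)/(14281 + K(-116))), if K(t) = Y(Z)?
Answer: 14301/74614 ≈ 0.19167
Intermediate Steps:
Y(N) = 4 + N²
K(t) = 20 (K(t) = 4 + (-4)² = 4 + 16 = 20)
1/((37851 + 36763)/(14281 + K(-116))) = 1/((37851 + 36763)/(14281 + 20)) = 1/(74614/14301) = 14301/74614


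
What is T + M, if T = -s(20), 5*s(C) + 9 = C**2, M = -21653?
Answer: -108656/5 ≈ -21731.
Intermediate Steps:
s(C) = -9/5 + C**2/5
T = -391/5 (T = -(-9/5 + (1/5)*20**2) = -(-9/5 + (1/5)*400) = -(-9/5 + 80) = -1*391/5 = -391/5 ≈ -78.200)
T + M = -391/5 - 21653 = -108656/5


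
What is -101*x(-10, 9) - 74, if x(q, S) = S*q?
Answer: 9016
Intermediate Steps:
-101*x(-10, 9) - 74 = -909*(-10) - 74 = -101*(-90) - 74 = 9090 - 74 = 9016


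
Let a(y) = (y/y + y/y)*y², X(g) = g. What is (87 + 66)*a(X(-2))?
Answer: 1224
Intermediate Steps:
a(y) = 2*y² (a(y) = (1 + 1)*y² = 2*y²)
(87 + 66)*a(X(-2)) = (87 + 66)*(2*(-2)²) = 153*(2*4) = 153*8 = 1224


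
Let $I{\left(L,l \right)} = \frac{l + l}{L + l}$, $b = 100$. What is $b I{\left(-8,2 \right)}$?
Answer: $- \frac{200}{3} \approx -66.667$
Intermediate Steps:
$I{\left(L,l \right)} = \frac{2 l}{L + l}$
$b I{\left(-8,2 \right)} = 100 \cdot 2 \cdot 2 \frac{1}{-8 + 2} = 100 \cdot 2 \cdot 2 \frac{1}{-6} = 100 \cdot 2 \cdot 2 \left(- \frac{1}{6}\right) = 100 \left(- \frac{2}{3}\right) = - \frac{200}{3}$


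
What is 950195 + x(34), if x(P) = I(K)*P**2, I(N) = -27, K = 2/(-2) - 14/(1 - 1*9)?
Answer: 918983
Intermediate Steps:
K = 3/4 (K = 2*(-1/2) - 14/(1 - 9) = -1 - 14/(-8) = -1 - 14*(-1/8) = -1 + 7/4 = 3/4 ≈ 0.75000)
x(P) = -27*P**2
950195 + x(34) = 950195 - 27*34**2 = 950195 - 27*1156 = 950195 - 31212 = 918983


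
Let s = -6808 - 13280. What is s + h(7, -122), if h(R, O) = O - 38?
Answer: -20248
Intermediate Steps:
h(R, O) = -38 + O
s = -20088
s + h(7, -122) = -20088 + (-38 - 122) = -20088 - 160 = -20248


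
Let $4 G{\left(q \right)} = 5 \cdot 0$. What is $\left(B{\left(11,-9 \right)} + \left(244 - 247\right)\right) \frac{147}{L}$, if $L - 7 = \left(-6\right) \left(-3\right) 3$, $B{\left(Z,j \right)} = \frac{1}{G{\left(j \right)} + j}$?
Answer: $- \frac{1372}{183} \approx -7.4973$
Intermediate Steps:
$G{\left(q \right)} = 0$ ($G{\left(q \right)} = \frac{5 \cdot 0}{4} = \frac{1}{4} \cdot 0 = 0$)
$B{\left(Z,j \right)} = \frac{1}{j}$ ($B{\left(Z,j \right)} = \frac{1}{0 + j} = \frac{1}{j}$)
$L = 61$ ($L = 7 + \left(-6\right) \left(-3\right) 3 = 7 + 18 \cdot 3 = 7 + 54 = 61$)
$\left(B{\left(11,-9 \right)} + \left(244 - 247\right)\right) \frac{147}{L} = \left(\frac{1}{-9} + \left(244 - 247\right)\right) \frac{147}{61} = \left(- \frac{1}{9} + \left(244 - 247\right)\right) 147 \cdot \frac{1}{61} = \left(- \frac{1}{9} - 3\right) \frac{147}{61} = \left(- \frac{28}{9}\right) \frac{147}{61} = - \frac{1372}{183}$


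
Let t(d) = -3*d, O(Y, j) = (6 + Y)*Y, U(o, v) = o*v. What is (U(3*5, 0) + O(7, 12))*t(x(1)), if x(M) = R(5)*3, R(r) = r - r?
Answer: 0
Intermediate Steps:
R(r) = 0
x(M) = 0 (x(M) = 0*3 = 0)
O(Y, j) = Y*(6 + Y)
(U(3*5, 0) + O(7, 12))*t(x(1)) = ((3*5)*0 + 7*(6 + 7))*(-3*0) = (15*0 + 7*13)*0 = (0 + 91)*0 = 91*0 = 0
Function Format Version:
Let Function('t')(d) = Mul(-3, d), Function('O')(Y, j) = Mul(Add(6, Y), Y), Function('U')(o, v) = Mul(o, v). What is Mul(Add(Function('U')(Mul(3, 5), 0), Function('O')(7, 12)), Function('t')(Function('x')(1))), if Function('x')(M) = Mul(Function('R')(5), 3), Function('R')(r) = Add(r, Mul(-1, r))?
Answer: 0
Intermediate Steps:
Function('R')(r) = 0
Function('x')(M) = 0 (Function('x')(M) = Mul(0, 3) = 0)
Function('O')(Y, j) = Mul(Y, Add(6, Y))
Mul(Add(Function('U')(Mul(3, 5), 0), Function('O')(7, 12)), Function('t')(Function('x')(1))) = Mul(Add(Mul(Mul(3, 5), 0), Mul(7, Add(6, 7))), Mul(-3, 0)) = Mul(Add(Mul(15, 0), Mul(7, 13)), 0) = Mul(Add(0, 91), 0) = Mul(91, 0) = 0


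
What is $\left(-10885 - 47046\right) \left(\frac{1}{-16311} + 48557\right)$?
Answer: $- \frac{45882118195406}{16311} \approx -2.813 \cdot 10^{9}$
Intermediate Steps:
$\left(-10885 - 47046\right) \left(\frac{1}{-16311} + 48557\right) = - 57931 \left(- \frac{1}{16311} + 48557\right) = \left(-57931\right) \frac{792013226}{16311} = - \frac{45882118195406}{16311}$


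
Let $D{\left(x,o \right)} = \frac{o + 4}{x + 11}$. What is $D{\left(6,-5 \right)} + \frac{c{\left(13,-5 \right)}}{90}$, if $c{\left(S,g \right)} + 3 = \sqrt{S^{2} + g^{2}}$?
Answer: $- \frac{47}{510} + \frac{\sqrt{194}}{90} \approx 0.062603$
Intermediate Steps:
$c{\left(S,g \right)} = -3 + \sqrt{S^{2} + g^{2}}$
$D{\left(x,o \right)} = \frac{4 + o}{11 + x}$
$D{\left(6,-5 \right)} + \frac{c{\left(13,-5 \right)}}{90} = \frac{4 - 5}{11 + 6} + \frac{-3 + \sqrt{13^{2} + \left(-5\right)^{2}}}{90} = \frac{1}{17} \left(-1\right) + \left(-3 + \sqrt{169 + 25}\right) \frac{1}{90} = \frac{1}{17} \left(-1\right) + \left(-3 + \sqrt{194}\right) \frac{1}{90} = - \frac{1}{17} - \left(\frac{1}{30} - \frac{\sqrt{194}}{90}\right) = - \frac{47}{510} + \frac{\sqrt{194}}{90}$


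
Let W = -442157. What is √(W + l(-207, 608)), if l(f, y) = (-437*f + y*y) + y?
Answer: √18574 ≈ 136.29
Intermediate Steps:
l(f, y) = y + y² - 437*f (l(f, y) = (-437*f + y²) + y = (y² - 437*f) + y = y + y² - 437*f)
√(W + l(-207, 608)) = √(-442157 + (608 + 608² - 437*(-207))) = √(-442157 + (608 + 369664 + 90459)) = √(-442157 + 460731) = √18574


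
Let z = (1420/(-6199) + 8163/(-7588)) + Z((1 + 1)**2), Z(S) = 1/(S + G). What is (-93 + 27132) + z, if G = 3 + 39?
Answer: 29251410387639/1081874276 ≈ 27038.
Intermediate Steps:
G = 42
Z(S) = 1/(42 + S) (Z(S) = 1/(S + 42) = 1/(42 + S))
z = -1388161125/1081874276 (z = (1420/(-6199) + 8163/(-7588)) + 1/(42 + (1 + 1)**2) = (1420*(-1/6199) + 8163*(-1/7588)) + 1/(42 + 2**2) = (-1420/6199 - 8163/7588) + 1/(42 + 4) = -61377397/47038012 + 1/46 = -1388161125/1081874276 ≈ -1.2831)
(-93 + 27132) + z = (-93 + 27132) - 1388161125/1081874276 = 27039 - 1388161125/1081874276 = 29251410387639/1081874276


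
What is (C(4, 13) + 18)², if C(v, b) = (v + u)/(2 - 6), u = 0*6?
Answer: 289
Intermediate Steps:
u = 0
C(v, b) = -v/4 (C(v, b) = (v + 0)/(2 - 6) = v/(-4) = v*(-¼) = -v/4)
(C(4, 13) + 18)² = (-¼*4 + 18)² = (-1 + 18)² = 17² = 289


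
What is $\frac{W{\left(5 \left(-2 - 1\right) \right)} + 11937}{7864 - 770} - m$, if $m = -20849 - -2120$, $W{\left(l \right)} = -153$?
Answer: $\frac{66437655}{3547} \approx 18731.0$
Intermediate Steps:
$m = -18729$ ($m = -20849 + 2120 = -18729$)
$\frac{W{\left(5 \left(-2 - 1\right) \right)} + 11937}{7864 - 770} - m = \frac{-153 + 11937}{7864 - 770} - -18729 = \frac{11784}{7094} + 18729 = 11784 \cdot \frac{1}{7094} + 18729 = \frac{5892}{3547} + 18729 = \frac{66437655}{3547}$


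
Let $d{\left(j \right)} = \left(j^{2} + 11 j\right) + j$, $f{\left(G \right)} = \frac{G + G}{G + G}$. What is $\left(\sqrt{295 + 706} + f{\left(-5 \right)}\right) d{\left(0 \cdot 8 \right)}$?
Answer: $0$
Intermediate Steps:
$f{\left(G \right)} = 1$ ($f{\left(G \right)} = \frac{2 G}{2 G} = 2 G \frac{1}{2 G} = 1$)
$d{\left(j \right)} = j^{2} + 12 j$
$\left(\sqrt{295 + 706} + f{\left(-5 \right)}\right) d{\left(0 \cdot 8 \right)} = \left(\sqrt{295 + 706} + 1\right) 0 \cdot 8 \left(12 + 0 \cdot 8\right) = \left(\sqrt{1001} + 1\right) 0 \left(12 + 0\right) = \left(1 + \sqrt{1001}\right) 0 \cdot 12 = \left(1 + \sqrt{1001}\right) 0 = 0$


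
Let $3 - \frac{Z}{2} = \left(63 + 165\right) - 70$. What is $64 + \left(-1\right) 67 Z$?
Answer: $20834$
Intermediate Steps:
$Z = -310$ ($Z = 6 - 2 \left(\left(63 + 165\right) - 70\right) = 6 - 2 \left(228 - 70\right) = 6 - 316 = -310$)
$64 + \left(-1\right) 67 Z = 64 + \left(-1\right) 67 \left(-310\right) = 64 - -20770 = 64 + 20770 = 20834$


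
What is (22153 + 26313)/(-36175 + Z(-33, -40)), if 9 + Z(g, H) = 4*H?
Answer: -2203/1652 ≈ -1.3335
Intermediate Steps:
Z(g, H) = -9 + 4*H
(22153 + 26313)/(-36175 + Z(-33, -40)) = (22153 + 26313)/(-36175 + (-9 + 4*(-40))) = 48466/(-36175 + (-9 - 160)) = 48466/(-36175 - 169) = 48466/(-36344) = 48466*(-1/36344) = -2203/1652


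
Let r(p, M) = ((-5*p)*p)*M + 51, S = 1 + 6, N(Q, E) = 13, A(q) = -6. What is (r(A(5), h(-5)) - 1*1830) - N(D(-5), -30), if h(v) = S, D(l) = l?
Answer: -3052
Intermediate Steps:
S = 7
h(v) = 7
r(p, M) = 51 - 5*M*p² (r(p, M) = (-5*p²)*M + 51 = -5*M*p² + 51 = 51 - 5*M*p²)
(r(A(5), h(-5)) - 1*1830) - N(D(-5), -30) = ((51 - 5*7*(-6)²) - 1*1830) - 1*13 = ((51 - 5*7*36) - 1830) - 13 = ((51 - 1260) - 1830) - 13 = (-1209 - 1830) - 13 = -3039 - 13 = -3052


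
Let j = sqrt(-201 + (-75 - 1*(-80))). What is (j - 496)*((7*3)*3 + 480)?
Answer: -269328 + 7602*I ≈ -2.6933e+5 + 7602.0*I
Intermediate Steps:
j = 14*I (j = sqrt(-201 + (-75 + 80)) = sqrt(-201 + 5) = sqrt(-196) = 14*I ≈ 14.0*I)
(j - 496)*((7*3)*3 + 480) = (14*I - 496)*((7*3)*3 + 480) = (-496 + 14*I)*(21*3 + 480) = (-496 + 14*I)*(63 + 480) = (-496 + 14*I)*543 = -269328 + 7602*I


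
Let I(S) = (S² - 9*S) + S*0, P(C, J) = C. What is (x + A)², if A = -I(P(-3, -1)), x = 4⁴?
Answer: 48400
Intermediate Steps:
I(S) = S² - 9*S (I(S) = (S² - 9*S) + 0 = S² - 9*S)
x = 256
A = -36 (A = -(-3)*(-9 - 3) = -(-3)*(-12) = -1*36 = -36)
(x + A)² = (256 - 36)² = 220² = 48400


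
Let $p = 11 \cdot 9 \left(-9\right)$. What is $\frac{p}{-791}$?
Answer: $\frac{891}{791} \approx 1.1264$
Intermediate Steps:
$p = -891$ ($p = 99 \left(-9\right) = -891$)
$\frac{p}{-791} = - \frac{891}{-791} = \left(-891\right) \left(- \frac{1}{791}\right) = \frac{891}{791}$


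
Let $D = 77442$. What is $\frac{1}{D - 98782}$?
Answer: $- \frac{1}{21340} \approx -4.686 \cdot 10^{-5}$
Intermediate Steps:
$\frac{1}{D - 98782} = \frac{1}{77442 - 98782} = \frac{1}{-21340} = - \frac{1}{21340}$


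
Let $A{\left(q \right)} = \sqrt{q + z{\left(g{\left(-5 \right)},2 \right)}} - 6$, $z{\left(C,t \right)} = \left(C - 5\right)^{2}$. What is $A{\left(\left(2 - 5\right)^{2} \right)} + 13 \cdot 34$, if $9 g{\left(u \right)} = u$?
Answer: $436 + \frac{\sqrt{3229}}{9} \approx 442.31$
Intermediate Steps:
$g{\left(u \right)} = \frac{u}{9}$
$z{\left(C,t \right)} = \left(-5 + C\right)^{2}$
$A{\left(q \right)} = -6 + \sqrt{\frac{2500}{81} + q}$ ($A{\left(q \right)} = \sqrt{q + \left(-5 + \frac{1}{9} \left(-5\right)\right)^{2}} - 6 = \sqrt{q + \left(-5 - \frac{5}{9}\right)^{2}} - 6 = \sqrt{q + \left(- \frac{50}{9}\right)^{2}} - 6 = \sqrt{q + \frac{2500}{81}} - 6 = \sqrt{\frac{2500}{81} + q} - 6 = -6 + \sqrt{\frac{2500}{81} + q}$)
$A{\left(\left(2 - 5\right)^{2} \right)} + 13 \cdot 34 = \left(-6 + \frac{\sqrt{2500 + 81 \left(2 - 5\right)^{2}}}{9}\right) + 13 \cdot 34 = \left(-6 + \frac{\sqrt{2500 + 81 \left(-3\right)^{2}}}{9}\right) + 442 = \left(-6 + \frac{\sqrt{2500 + 81 \cdot 9}}{9}\right) + 442 = \left(-6 + \frac{\sqrt{2500 + 729}}{9}\right) + 442 = \left(-6 + \frac{\sqrt{3229}}{9}\right) + 442 = 436 + \frac{\sqrt{3229}}{9}$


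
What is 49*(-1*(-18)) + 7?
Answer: 889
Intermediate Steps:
49*(-1*(-18)) + 7 = 49*18 + 7 = 882 + 7 = 889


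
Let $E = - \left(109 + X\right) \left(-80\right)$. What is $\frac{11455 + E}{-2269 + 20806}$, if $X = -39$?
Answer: $\frac{5685}{6179} \approx 0.92005$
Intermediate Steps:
$E = 5600$ ($E = - \left(109 - 39\right) \left(-80\right) = - 70 \left(-80\right) = \left(-1\right) \left(-5600\right) = 5600$)
$\frac{11455 + E}{-2269 + 20806} = \frac{11455 + 5600}{-2269 + 20806} = \frac{17055}{18537} = 17055 \cdot \frac{1}{18537} = \frac{5685}{6179}$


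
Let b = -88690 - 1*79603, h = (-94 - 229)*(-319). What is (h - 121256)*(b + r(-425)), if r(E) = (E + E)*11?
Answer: 3236477817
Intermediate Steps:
r(E) = 22*E (r(E) = (2*E)*11 = 22*E)
h = 103037 (h = -323*(-319) = 103037)
b = -168293 (b = -88690 - 79603 = -168293)
(h - 121256)*(b + r(-425)) = (103037 - 121256)*(-168293 + 22*(-425)) = -18219*(-168293 - 9350) = -18219*(-177643) = 3236477817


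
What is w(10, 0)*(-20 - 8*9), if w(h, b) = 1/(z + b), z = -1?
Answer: 92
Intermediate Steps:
w(h, b) = 1/(-1 + b)
w(10, 0)*(-20 - 8*9) = (-20 - 8*9)/(-1 + 0) = (-20 - 72)/(-1) = -1*(-92) = 92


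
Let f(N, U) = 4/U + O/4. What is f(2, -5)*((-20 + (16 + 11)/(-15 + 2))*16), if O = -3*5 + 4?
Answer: 81508/65 ≈ 1254.0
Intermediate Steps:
O = -11 (O = -15 + 4 = -11)
f(N, U) = -11/4 + 4/U (f(N, U) = 4/U - 11/4 = -11/4 + 4/U)
f(2, -5)*((-20 + (16 + 11)/(-15 + 2))*16) = (-11/4 + 4/(-5))*((-20 + (16 + 11)/(-15 + 2))*16) = (-11/4 + 4*(-1/5))*((-20 + 27/(-13))*16) = (-11/4 - 4/5)*((-20 + 27*(-1/13))*16) = -71*(-20 - 27/13)*16/20 = -(-20377)*16/260 = -71/20*(-4592/13) = 81508/65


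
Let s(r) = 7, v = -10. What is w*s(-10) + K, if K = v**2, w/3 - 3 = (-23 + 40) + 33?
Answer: 1213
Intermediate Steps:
w = 159 (w = 9 + 3*((-23 + 40) + 33) = 9 + 3*(17 + 33) = 9 + 3*50 = 9 + 150 = 159)
K = 100 (K = (-10)**2 = 100)
w*s(-10) + K = 159*7 + 100 = 1113 + 100 = 1213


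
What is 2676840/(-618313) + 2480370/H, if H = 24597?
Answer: 489267594110/5069548287 ≈ 96.511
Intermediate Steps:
2676840/(-618313) + 2480370/H = 2676840/(-618313) + 2480370/24597 = 2676840*(-1/618313) + 2480370*(1/24597) = -2676840/618313 + 826790/8199 = 489267594110/5069548287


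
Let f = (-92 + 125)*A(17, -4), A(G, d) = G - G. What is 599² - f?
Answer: 358801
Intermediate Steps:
A(G, d) = 0
f = 0 (f = (-92 + 125)*0 = 33*0 = 0)
599² - f = 599² - 1*0 = 358801 + 0 = 358801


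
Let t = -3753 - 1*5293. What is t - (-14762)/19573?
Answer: -177042596/19573 ≈ -9045.3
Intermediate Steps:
t = -9046 (t = -3753 - 5293 = -9046)
t - (-14762)/19573 = -9046 - (-14762)/19573 = -9046 - 1*(-14762/19573) = -9046 + 14762/19573 = -177042596/19573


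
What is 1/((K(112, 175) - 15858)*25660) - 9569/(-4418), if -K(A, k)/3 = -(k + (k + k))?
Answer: 1753527764201/809602432020 ≈ 2.1659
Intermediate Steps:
K(A, k) = 9*k (K(A, k) = -(-3)*(k + (k + k)) = -(-3)*(k + 2*k) = -(-3)*3*k = -(-9)*k = 9*k)
1/((K(112, 175) - 15858)*25660) - 9569/(-4418) = 1/((9*175 - 15858)*25660) - 9569/(-4418) = (1/25660)/(1575 - 15858) - 9569*(-1/4418) = (1/25660)/(-14283) + 9569/4418 = -1/14283*1/25660 + 9569/4418 = -1/366501780 + 9569/4418 = 1753527764201/809602432020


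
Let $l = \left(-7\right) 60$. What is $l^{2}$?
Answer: $176400$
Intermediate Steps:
$l = -420$
$l^{2} = \left(-420\right)^{2} = 176400$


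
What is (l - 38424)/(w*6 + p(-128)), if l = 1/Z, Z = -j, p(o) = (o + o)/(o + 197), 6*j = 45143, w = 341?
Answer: -59842825011/3180730637 ≈ -18.814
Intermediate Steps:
j = 45143/6 (j = (⅙)*45143 = 45143/6 ≈ 7523.8)
p(o) = 2*o/(197 + o) (p(o) = (2*o)/(197 + o) = 2*o/(197 + o))
Z = -45143/6 (Z = -1*45143/6 = -45143/6 ≈ -7523.8)
l = -6/45143 (l = 1/(-45143/6) = -6/45143 ≈ -0.00013291)
(l - 38424)/(w*6 + p(-128)) = (-6/45143 - 38424)/(341*6 + 2*(-128)/(197 - 128)) = -1734574638/(45143*(2046 + 2*(-128)/69)) = -1734574638/(45143*(2046 + 2*(-128)*(1/69))) = -1734574638/(45143*(2046 - 256/69)) = -1734574638/(45143*140918/69) = -1734574638/45143*69/140918 = -59842825011/3180730637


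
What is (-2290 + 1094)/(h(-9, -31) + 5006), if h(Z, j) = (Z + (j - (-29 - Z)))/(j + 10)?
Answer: -12558/52573 ≈ -0.23887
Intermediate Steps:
h(Z, j) = (29 + j + 2*Z)/(10 + j) (h(Z, j) = (Z + (j + (29 + Z)))/(10 + j) = (Z + (29 + Z + j))/(10 + j) = (29 + j + 2*Z)/(10 + j))
(-2290 + 1094)/(h(-9, -31) + 5006) = (-2290 + 1094)/((29 - 31 + 2*(-9))/(10 - 31) + 5006) = -1196/((29 - 31 - 18)/(-21) + 5006) = -1196/(-1/21*(-20) + 5006) = -1196/(20/21 + 5006) = -1196/105146/21 = -1196*21/105146 = -12558/52573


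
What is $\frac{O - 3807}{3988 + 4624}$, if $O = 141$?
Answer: $- \frac{1833}{4306} \approx -0.42568$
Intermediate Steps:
$\frac{O - 3807}{3988 + 4624} = \frac{141 - 3807}{3988 + 4624} = - \frac{3666}{8612} = \left(-3666\right) \frac{1}{8612} = - \frac{1833}{4306}$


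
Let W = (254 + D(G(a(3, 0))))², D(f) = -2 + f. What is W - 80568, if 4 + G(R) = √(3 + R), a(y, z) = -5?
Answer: -19066 + 496*I*√2 ≈ -19066.0 + 701.45*I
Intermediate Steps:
G(R) = -4 + √(3 + R)
W = (248 + I*√2)² (W = (254 + (-2 + (-4 + √(3 - 5))))² = (254 + (-2 + (-4 + √(-2))))² = (254 + (-2 + (-4 + I*√2)))² = (254 + (-6 + I*√2))² = (248 + I*√2)² ≈ 61502.0 + 701.4*I)
W - 80568 = (248 + I*√2)² - 80568 = -80568 + (248 + I*√2)²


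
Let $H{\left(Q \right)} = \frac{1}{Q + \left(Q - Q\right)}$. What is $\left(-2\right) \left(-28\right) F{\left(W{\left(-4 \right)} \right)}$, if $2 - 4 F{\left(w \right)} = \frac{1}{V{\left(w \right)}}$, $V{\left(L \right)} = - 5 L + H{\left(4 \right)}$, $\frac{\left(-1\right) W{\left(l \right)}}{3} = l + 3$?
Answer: $\frac{1708}{59} \approx 28.949$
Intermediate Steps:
$W{\left(l \right)} = -9 - 3 l$ ($W{\left(l \right)} = - 3 \left(l + 3\right) = - 3 \left(3 + l\right) = -9 - 3 l$)
$H{\left(Q \right)} = \frac{1}{Q}$ ($H{\left(Q \right)} = \frac{1}{Q + 0} = \frac{1}{Q}$)
$V{\left(L \right)} = \frac{1}{4} - 5 L$ ($V{\left(L \right)} = - 5 L + \frac{1}{4} = \frac{1}{4} - 5 L$)
$F{\left(w \right)} = \frac{1}{2} - \frac{1}{4 \left(\frac{1}{4} - 5 w\right)}$
$\left(-2\right) \left(-28\right) F{\left(W{\left(-4 \right)} \right)} = \left(-2\right) \left(-28\right) \frac{1 + 20 \left(-9 - -12\right)}{2 \left(-1 + 20 \left(-9 - -12\right)\right)} = 56 \frac{1 + 20 \left(-9 + 12\right)}{2 \left(-1 + 20 \left(-9 + 12\right)\right)} = 56 \frac{1 + 20 \cdot 3}{2 \left(-1 + 20 \cdot 3\right)} = 56 \frac{1 + 60}{2 \left(-1 + 60\right)} = 56 \cdot \frac{1}{2} \cdot \frac{1}{59} \cdot 61 = 56 \cdot \frac{61}{118} = \frac{1708}{59}$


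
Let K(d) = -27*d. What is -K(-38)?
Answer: -1026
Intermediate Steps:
-K(-38) = -(-27)*(-38) = -1*1026 = -1026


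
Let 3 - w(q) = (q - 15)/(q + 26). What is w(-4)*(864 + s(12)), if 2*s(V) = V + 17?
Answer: 149345/44 ≈ 3394.2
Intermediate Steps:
s(V) = 17/2 + V/2 (s(V) = (V + 17)/2 = (17 + V)/2 = 17/2 + V/2)
w(q) = 3 - (-15 + q)/(26 + q) (w(q) = 3 - (q - 15)/(q + 26) = 3 - (-15 + q)/(26 + q))
w(-4)*(864 + s(12)) = ((93 + 2*(-4))/(26 - 4))*(864 + (17/2 + (1/2)*12)) = ((93 - 8)/22)*(864 + (17/2 + 6)) = ((1/22)*85)*(864 + 29/2) = (85/22)*(1757/2) = 149345/44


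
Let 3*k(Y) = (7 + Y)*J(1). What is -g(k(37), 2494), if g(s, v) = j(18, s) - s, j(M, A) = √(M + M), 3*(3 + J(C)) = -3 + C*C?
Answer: -538/9 ≈ -59.778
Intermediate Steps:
J(C) = -4 + C²/3 (J(C) = -3 + (-3 + C*C)/3 = -3 + (-3 + C²)/3 = -3 + (-1 + C²/3) = -4 + C²/3)
k(Y) = -77/9 - 11*Y/9 (k(Y) = ((7 + Y)*(-4 + (⅓)*1²))/3 = ((7 + Y)*(-4 + (⅓)*1))/3 = ((7 + Y)*(-4 + ⅓))/3 = ((7 + Y)*(-11/3))/3 = (-77/3 - 11*Y/3)/3 = -77/9 - 11*Y/9)
j(M, A) = √2*√M (j(M, A) = √(2*M) = √2*√M)
g(s, v) = 6 - s (g(s, v) = √2*√18 - s = √2*(3*√2) - s = 6 - s)
-g(k(37), 2494) = -(6 - (-77/9 - 11/9*37)) = -(6 - (-77/9 - 407/9)) = -(6 - 1*(-484/9)) = -(6 + 484/9) = -1*538/9 = -538/9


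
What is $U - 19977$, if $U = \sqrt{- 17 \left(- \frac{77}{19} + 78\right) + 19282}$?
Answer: $-19977 + \frac{\sqrt{6506987}}{19} \approx -19843.0$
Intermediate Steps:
$U = \frac{\sqrt{6506987}}{19}$ ($U = \sqrt{- 17 \left(\left(-77\right) \frac{1}{19} + 78\right) + 19282} = \sqrt{- 17 \left(- \frac{77}{19} + 78\right) + 19282} = \sqrt{\left(-17\right) \frac{1405}{19} + 19282} = \sqrt{- \frac{23885}{19} + 19282} = \sqrt{\frac{342473}{19}} = \frac{\sqrt{6506987}}{19} \approx 134.26$)
$U - 19977 = \frac{\sqrt{6506987}}{19} - 19977 = -19977 + \frac{\sqrt{6506987}}{19}$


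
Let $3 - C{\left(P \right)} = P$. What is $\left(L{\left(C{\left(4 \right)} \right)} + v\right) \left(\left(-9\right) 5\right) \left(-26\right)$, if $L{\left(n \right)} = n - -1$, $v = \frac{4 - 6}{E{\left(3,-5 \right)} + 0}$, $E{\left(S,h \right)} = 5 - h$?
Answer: $-234$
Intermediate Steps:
$C{\left(P \right)} = 3 - P$
$v = - \frac{1}{5}$ ($v = \frac{4 - 6}{\left(5 - -5\right) + 0} = - \frac{2}{\left(5 + 5\right) + 0} = - \frac{2}{10 + 0} = - \frac{2}{10} = \left(-2\right) \frac{1}{10} = - \frac{1}{5} \approx -0.2$)
$L{\left(n \right)} = 1 + n$ ($L{\left(n \right)} = n + 1 = 1 + n$)
$\left(L{\left(C{\left(4 \right)} \right)} + v\right) \left(\left(-9\right) 5\right) \left(-26\right) = \left(\left(1 + \left(3 - 4\right)\right) - \frac{1}{5}\right) \left(\left(-9\right) 5\right) \left(-26\right) = \left(\left(1 + \left(3 - 4\right)\right) - \frac{1}{5}\right) \left(-45\right) \left(-26\right) = \left(\left(1 - 1\right) - \frac{1}{5}\right) \left(-45\right) \left(-26\right) = \left(0 - \frac{1}{5}\right) \left(-45\right) \left(-26\right) = \left(- \frac{1}{5}\right) \left(-45\right) \left(-26\right) = 9 \left(-26\right) = -234$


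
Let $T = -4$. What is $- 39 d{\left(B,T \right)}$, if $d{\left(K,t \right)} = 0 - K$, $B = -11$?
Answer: $-429$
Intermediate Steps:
$d{\left(K,t \right)} = - K$
$- 39 d{\left(B,T \right)} = - 39 \left(\left(-1\right) \left(-11\right)\right) = \left(-39\right) 11 = -429$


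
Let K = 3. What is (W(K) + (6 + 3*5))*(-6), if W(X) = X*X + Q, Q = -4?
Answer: -156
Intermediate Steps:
W(X) = -4 + X**2 (W(X) = X*X - 4 = X**2 - 4 = -4 + X**2)
(W(K) + (6 + 3*5))*(-6) = ((-4 + 3**2) + (6 + 3*5))*(-6) = ((-4 + 9) + (6 + 15))*(-6) = (5 + 21)*(-6) = 26*(-6) = -156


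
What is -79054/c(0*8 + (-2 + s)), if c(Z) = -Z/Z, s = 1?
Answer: 79054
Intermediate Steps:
c(Z) = -1 (c(Z) = -1*1 = -1)
-79054/c(0*8 + (-2 + s)) = -79054/(-1) = -79054*(-1) = 79054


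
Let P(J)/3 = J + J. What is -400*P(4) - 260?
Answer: -9860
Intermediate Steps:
P(J) = 6*J (P(J) = 3*(J + J) = 3*(2*J) = 6*J)
-400*P(4) - 260 = -2400*4 - 260 = -400*24 - 260 = -9600 - 260 = -9860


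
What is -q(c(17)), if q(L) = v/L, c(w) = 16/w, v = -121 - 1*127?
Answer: 527/2 ≈ 263.50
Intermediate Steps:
v = -248 (v = -121 - 127 = -248)
q(L) = -248/L
-q(c(17)) = -(-248)/(16/17) = -(-248)/(16*(1/17)) = -(-248)/16/17 = -(-248)*17/16 = -1*(-527/2) = 527/2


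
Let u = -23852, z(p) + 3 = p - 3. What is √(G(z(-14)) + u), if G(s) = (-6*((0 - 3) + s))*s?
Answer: 2*I*√6653 ≈ 163.13*I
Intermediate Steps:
z(p) = -6 + p (z(p) = -3 + (p - 3) = -3 + (-3 + p) = -6 + p)
G(s) = s*(18 - 6*s) (G(s) = (-6*(-3 + s))*s = (18 - 6*s)*s = s*(18 - 6*s))
√(G(z(-14)) + u) = √(6*(-6 - 14)*(3 - (-6 - 14)) - 23852) = √(6*(-20)*(3 - 1*(-20)) - 23852) = √(6*(-20)*(3 + 20) - 23852) = √(6*(-20)*23 - 23852) = √(-2760 - 23852) = √(-26612) = 2*I*√6653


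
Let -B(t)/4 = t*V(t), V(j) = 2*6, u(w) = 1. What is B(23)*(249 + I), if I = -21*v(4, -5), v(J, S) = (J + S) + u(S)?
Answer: -274896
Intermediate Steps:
v(J, S) = 1 + J + S (v(J, S) = (J + S) + 1 = 1 + J + S)
I = 0 (I = -21*(1 + 4 - 5) = -21*0 = 0)
V(j) = 12
B(t) = -48*t (B(t) = -4*t*12 = -48*t)
B(23)*(249 + I) = (-48*23)*(249 + 0) = -1104*249 = -274896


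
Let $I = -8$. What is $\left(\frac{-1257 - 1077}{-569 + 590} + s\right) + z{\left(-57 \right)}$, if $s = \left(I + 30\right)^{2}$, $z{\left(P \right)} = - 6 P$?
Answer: $\frac{5004}{7} \approx 714.86$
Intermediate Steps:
$s = 484$ ($s = \left(-8 + 30\right)^{2} = 22^{2} = 484$)
$\left(\frac{-1257 - 1077}{-569 + 590} + s\right) + z{\left(-57 \right)} = \left(\frac{-1257 - 1077}{-569 + 590} + 484\right) - -342 = \left(- \frac{2334}{21} + 484\right) + 342 = \left(\left(-2334\right) \frac{1}{21} + 484\right) + 342 = \left(- \frac{778}{7} + 484\right) + 342 = \frac{2610}{7} + 342 = \frac{5004}{7}$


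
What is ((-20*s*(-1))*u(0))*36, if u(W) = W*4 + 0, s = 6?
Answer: 0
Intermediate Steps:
u(W) = 4*W (u(W) = 4*W + 0 = 4*W)
((-20*s*(-1))*u(0))*36 = ((-20*6*(-1))*(4*0))*36 = ((-4*30*(-1))*0)*36 = (-120*(-1)*0)*36 = (120*0)*36 = 0*36 = 0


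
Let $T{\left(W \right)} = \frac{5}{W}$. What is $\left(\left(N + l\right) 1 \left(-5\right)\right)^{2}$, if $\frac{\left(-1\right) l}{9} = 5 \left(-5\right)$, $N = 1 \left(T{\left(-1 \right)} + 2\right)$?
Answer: $1232100$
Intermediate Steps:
$N = -3$ ($N = 1 \left(\frac{5}{-1} + 2\right) = 1 \left(5 \left(-1\right) + 2\right) = 1 \left(-5 + 2\right) = 1 \left(-3\right) = -3$)
$l = 225$ ($l = - 9 \cdot 5 \left(-5\right) = \left(-9\right) \left(-25\right) = 225$)
$\left(\left(N + l\right) 1 \left(-5\right)\right)^{2} = \left(\left(-3 + 225\right) 1 \left(-5\right)\right)^{2} = \left(222 \left(-5\right)\right)^{2} = \left(-1110\right)^{2} = 1232100$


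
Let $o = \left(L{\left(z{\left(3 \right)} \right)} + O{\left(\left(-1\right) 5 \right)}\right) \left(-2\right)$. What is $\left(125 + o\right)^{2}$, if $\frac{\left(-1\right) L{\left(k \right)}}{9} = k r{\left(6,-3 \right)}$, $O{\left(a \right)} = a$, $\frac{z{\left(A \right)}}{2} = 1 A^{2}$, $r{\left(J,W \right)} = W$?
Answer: $700569$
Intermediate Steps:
$z{\left(A \right)} = 2 A^{2}$ ($z{\left(A \right)} = 2 \cdot 1 A^{2} = 2 A^{2}$)
$L{\left(k \right)} = 27 k$ ($L{\left(k \right)} = - 9 k \left(-3\right) = - 9 \left(- 3 k\right) = 27 k$)
$o = -962$ ($o = \left(27 \cdot 2 \cdot 3^{2} - 5\right) \left(-2\right) = \left(27 \cdot 2 \cdot 9 - 5\right) \left(-2\right) = \left(27 \cdot 18 - 5\right) \left(-2\right) = \left(486 - 5\right) \left(-2\right) = 481 \left(-2\right) = -962$)
$\left(125 + o\right)^{2} = \left(125 - 962\right)^{2} = \left(-837\right)^{2} = 700569$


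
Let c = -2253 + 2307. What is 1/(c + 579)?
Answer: 1/633 ≈ 0.0015798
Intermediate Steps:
c = 54
1/(c + 579) = 1/(54 + 579) = 1/633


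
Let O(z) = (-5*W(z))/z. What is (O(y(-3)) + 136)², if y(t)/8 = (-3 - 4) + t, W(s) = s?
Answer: 17161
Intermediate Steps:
y(t) = -56 + 8*t (y(t) = 8*((-3 - 4) + t) = 8*(-7 + t) = -56 + 8*t)
O(z) = -5 (O(z) = (-5*z)/z = -5)
(O(y(-3)) + 136)² = (-5 + 136)² = 131² = 17161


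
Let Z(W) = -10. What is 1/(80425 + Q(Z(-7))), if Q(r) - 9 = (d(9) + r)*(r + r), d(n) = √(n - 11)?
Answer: 40317/3250921378 + 5*I*√2/1625460689 ≈ 1.2402e-5 + 4.3502e-9*I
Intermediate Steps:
d(n) = √(-11 + n)
Q(r) = 9 + 2*r*(r + I*√2) (Q(r) = 9 + (√(-11 + 9) + r)*(r + r) = 9 + (√(-2) + r)*(2*r) = 9 + (I*√2 + r)*(2*r) = 9 + (r + I*√2)*(2*r) = 9 + 2*r*(r + I*√2))
1/(80425 + Q(Z(-7))) = 1/(80425 + (9 + 2*(-10)² + 2*I*(-10)*√2)) = 1/(80425 + (9 + 2*100 - 20*I*√2)) = 1/(80425 + (9 + 200 - 20*I*√2)) = 1/(80425 + (209 - 20*I*√2)) = 1/(80634 - 20*I*√2)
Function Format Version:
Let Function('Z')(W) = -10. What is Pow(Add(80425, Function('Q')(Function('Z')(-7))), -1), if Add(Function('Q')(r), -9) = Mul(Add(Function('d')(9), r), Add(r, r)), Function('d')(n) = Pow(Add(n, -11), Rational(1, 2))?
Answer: Add(Rational(40317, 3250921378), Mul(Rational(5, 1625460689), I, Pow(2, Rational(1, 2)))) ≈ Add(1.2402e-5, Mul(4.3502e-9, I))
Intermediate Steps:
Function('d')(n) = Pow(Add(-11, n), Rational(1, 2))
Function('Q')(r) = Add(9, Mul(2, r, Add(r, Mul(I, Pow(2, Rational(1, 2)))))) (Function('Q')(r) = Add(9, Mul(Add(Pow(Add(-11, 9), Rational(1, 2)), r), Add(r, r))) = Add(9, Mul(Add(Pow(-2, Rational(1, 2)), r), Mul(2, r))) = Add(9, Mul(Add(Mul(I, Pow(2, Rational(1, 2))), r), Mul(2, r))) = Add(9, Mul(Add(r, Mul(I, Pow(2, Rational(1, 2)))), Mul(2, r))) = Add(9, Mul(2, r, Add(r, Mul(I, Pow(2, Rational(1, 2)))))))
Pow(Add(80425, Function('Q')(Function('Z')(-7))), -1) = Pow(Add(80425, Add(9, Mul(2, Pow(-10, 2)), Mul(2, I, -10, Pow(2, Rational(1, 2))))), -1) = Pow(Add(80425, Add(9, Mul(2, 100), Mul(-20, I, Pow(2, Rational(1, 2))))), -1) = Pow(Add(80425, Add(9, 200, Mul(-20, I, Pow(2, Rational(1, 2))))), -1) = Pow(Add(80425, Add(209, Mul(-20, I, Pow(2, Rational(1, 2))))), -1) = Pow(Add(80634, Mul(-20, I, Pow(2, Rational(1, 2)))), -1)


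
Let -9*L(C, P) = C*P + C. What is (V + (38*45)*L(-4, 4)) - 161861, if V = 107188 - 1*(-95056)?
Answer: 44183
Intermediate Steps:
L(C, P) = -C/9 - C*P/9 (L(C, P) = -(C*P + C)/9 = -(C + C*P)/9 = -C/9 - C*P/9)
V = 202244 (V = 107188 + 95056 = 202244)
(V + (38*45)*L(-4, 4)) - 161861 = (202244 + (38*45)*(-⅑*(-4)*(1 + 4))) - 161861 = (202244 + 1710*(-⅑*(-4)*5)) - 161861 = (202244 + 1710*(20/9)) - 161861 = (202244 + 3800) - 161861 = 206044 - 161861 = 44183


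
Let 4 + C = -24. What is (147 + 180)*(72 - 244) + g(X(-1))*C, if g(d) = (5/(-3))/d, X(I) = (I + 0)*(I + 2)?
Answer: -168872/3 ≈ -56291.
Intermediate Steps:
X(I) = I*(2 + I)
C = -28 (C = -4 - 24 = -28)
g(d) = -5/(3*d) (g(d) = (5*(-⅓))/d = -5/(3*d))
(147 + 180)*(72 - 244) + g(X(-1))*C = (147 + 180)*(72 - 244) - 5*(-1/(2 - 1))/3*(-28) = 327*(-172) - 5/(3*((-1*1)))*(-28) = -56244 - 5/3/(-1)*(-28) = -56244 - 5/3*(-1)*(-28) = -56244 + (5/3)*(-28) = -56244 - 140/3 = -168872/3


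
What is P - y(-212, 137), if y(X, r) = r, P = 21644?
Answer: 21507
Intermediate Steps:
P - y(-212, 137) = 21644 - 1*137 = 21644 - 137 = 21507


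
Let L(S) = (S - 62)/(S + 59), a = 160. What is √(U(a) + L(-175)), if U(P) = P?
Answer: √545113/58 ≈ 12.730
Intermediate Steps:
L(S) = (-62 + S)/(59 + S)
√(U(a) + L(-175)) = √(160 + (-62 - 175)/(59 - 175)) = √(160 - 237/(-116)) = √(160 - 1/116*(-237)) = √(160 + 237/116) = √(18797/116) = √545113/58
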